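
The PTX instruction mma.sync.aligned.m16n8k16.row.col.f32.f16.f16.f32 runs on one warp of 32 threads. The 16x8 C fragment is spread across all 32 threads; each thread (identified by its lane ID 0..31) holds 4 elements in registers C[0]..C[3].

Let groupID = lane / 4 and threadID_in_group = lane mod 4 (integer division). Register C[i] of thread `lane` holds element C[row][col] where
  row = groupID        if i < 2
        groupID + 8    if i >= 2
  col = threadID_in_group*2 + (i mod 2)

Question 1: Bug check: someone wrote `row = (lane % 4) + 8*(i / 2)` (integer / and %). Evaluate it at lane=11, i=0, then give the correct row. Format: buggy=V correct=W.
`(lane % 4) + 8*(i / 2)`[11,0]->3
lane 11->11/4=2, 11 mod 4=3
i=0  r:2+0->2  c:2·3+0->6
row: 3 vs 2

buggy=3 correct=2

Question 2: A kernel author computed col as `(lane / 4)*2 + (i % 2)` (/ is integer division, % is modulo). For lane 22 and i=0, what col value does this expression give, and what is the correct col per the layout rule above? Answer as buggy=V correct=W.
`(lane / 4)*2 + (i % 2)`[22,0]→10
lane 22→22/4=5, 22 mod 4=2
i=0  r:5+0→5  c:2·2+0→4
col: 10 vs 4

buggy=10 correct=4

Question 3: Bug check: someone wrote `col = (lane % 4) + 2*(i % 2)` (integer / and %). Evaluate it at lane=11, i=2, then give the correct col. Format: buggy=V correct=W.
buggy=3 correct=6

`(lane % 4) + 2*(i % 2)`[11,2]=>3
L=11=>grp=11>>2=2, tig=11&3=3
[2]=>row 2+8=10  col 3·2+0=6
col: 3 vs 6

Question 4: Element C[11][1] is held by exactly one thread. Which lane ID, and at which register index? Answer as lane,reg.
r=11->g=3,rb=1  c=1->t=0,b0=1
L=3*4+0=12  i=1*2+1=3

12,3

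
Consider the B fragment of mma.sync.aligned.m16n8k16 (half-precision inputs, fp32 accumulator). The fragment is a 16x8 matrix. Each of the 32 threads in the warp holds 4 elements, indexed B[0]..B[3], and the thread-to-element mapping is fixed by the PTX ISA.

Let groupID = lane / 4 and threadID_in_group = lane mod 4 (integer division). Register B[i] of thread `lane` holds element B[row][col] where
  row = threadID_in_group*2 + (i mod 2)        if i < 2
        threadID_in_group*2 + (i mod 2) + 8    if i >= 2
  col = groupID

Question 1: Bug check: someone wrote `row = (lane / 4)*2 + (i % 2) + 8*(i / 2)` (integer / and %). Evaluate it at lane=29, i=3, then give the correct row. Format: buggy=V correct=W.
`(lane / 4)*2 + (i % 2) + 8*(i / 2)`[29,3]->23
lane 29: gid=7 (29/4), tid=1 (29%4)
i=3: r=1*2+1+8=11, c=gid=7
row: 23 vs 11

buggy=23 correct=11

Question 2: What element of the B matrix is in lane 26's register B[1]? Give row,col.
5,6

L=26=>grp=26>>2=6, tig=26&3=2
[1]=>row 2·2+1+0=5  col grp=6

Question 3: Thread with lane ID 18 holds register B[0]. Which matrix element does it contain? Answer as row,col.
4,4

lane 18⇒18/4=4, 18 mod 4=2
i=0  r:2·2+0+0⇒4  c:4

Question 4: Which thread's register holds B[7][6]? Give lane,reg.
27,1

c=6->g=6  r=7->rb=0,t=3,b0=1
L=6*4+3=27  i=0*2+1=1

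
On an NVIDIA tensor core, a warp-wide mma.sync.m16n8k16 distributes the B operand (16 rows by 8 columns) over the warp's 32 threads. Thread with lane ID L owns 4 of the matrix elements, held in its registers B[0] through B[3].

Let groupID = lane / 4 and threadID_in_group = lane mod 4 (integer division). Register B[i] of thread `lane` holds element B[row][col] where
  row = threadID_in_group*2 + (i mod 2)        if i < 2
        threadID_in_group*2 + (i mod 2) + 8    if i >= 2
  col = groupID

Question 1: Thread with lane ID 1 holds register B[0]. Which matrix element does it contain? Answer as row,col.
2,0

lane 1: gid=0 (1/4), tid=1 (1%4)
i=0: r=1*2+0+0=2, c=gid=0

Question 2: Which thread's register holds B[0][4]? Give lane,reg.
c=4->g=4  r=0->rb=0,t=0,b0=0
L=4*4+0=16  i=0*2+0=0

16,0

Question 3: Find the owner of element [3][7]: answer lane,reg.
c=7→G=7  r=3→rhi=0,T=1,p=1
L=7*4+1=29  i=0*2+1=1

29,1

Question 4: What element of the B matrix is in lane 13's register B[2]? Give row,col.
L=13->gid=13>>2=3, tid=13&3=1
[2]->row 1·2+0+8=10  col gid=3

10,3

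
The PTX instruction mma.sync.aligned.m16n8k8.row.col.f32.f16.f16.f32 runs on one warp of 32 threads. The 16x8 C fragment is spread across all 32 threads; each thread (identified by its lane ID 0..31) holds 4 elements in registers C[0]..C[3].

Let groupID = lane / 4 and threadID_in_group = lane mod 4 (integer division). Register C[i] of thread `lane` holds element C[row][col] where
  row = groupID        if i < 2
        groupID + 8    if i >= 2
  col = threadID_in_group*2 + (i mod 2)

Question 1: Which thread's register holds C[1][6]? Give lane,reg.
7,0

r: 1->gid=1,r8=0  c: 6->tid=3,i&1=0
L=1*4+3=7  i=0*2+0=0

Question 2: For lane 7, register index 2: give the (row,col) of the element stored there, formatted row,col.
9,6

7: gr=1,th=3
[2] (1+8,3*2+0) = (9,6)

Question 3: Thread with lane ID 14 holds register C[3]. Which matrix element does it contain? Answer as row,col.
lane 14⇒14/4=3, 14 mod 4=2
i=3  r:3+8⇒11  c:2·2+1⇒5

11,5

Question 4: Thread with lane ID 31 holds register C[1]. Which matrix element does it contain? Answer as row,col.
31: G=7,T=3
[1] (7+0,3*2+1) = (7,7)

7,7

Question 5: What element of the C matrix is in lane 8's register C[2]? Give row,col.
L=8->g=8>>2=2, t=8&3=0
[2]->row 2+8=10  col 0·2+0=0

10,0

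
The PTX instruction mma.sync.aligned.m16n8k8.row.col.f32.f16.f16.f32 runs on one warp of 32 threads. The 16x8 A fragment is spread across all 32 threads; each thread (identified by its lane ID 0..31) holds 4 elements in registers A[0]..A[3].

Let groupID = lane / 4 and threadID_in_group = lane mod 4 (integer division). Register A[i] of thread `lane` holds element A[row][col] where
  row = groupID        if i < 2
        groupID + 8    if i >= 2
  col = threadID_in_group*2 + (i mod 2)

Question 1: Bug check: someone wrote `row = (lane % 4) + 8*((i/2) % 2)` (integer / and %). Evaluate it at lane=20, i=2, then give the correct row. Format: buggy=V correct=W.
`(lane % 4) + 8*((i/2) % 2)`[20,2]->8
L=20->g=20>>2=5, t=20&3=0
[2]->row 5+8=13  col 0·2+0=0
row: 8 vs 13

buggy=8 correct=13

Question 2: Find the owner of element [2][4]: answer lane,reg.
r=2→G=2,rhi=0  c=4→T=2,p=0
L=2*4+2=10  i=0*2+0=0

10,0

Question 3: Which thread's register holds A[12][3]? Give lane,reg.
17,3

r: 12->gid=4,r8=1  c: 3->tid=1,i&1=1
L=4*4+1=17  i=1*2+1=3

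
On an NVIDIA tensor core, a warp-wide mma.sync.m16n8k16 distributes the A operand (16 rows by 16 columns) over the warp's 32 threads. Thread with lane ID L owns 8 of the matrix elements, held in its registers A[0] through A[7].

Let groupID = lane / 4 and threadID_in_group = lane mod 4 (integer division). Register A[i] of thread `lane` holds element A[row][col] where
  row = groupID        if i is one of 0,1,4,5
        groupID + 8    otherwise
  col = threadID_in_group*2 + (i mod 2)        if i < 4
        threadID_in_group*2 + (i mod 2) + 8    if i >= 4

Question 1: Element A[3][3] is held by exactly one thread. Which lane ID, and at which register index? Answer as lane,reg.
r=3->g=3,rb=0  c=3->cb=0,t=1,b0=1
L=3*4+1=13  i=0*4+0*2+1=1

13,1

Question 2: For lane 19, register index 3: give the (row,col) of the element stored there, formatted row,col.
L=19=>grp=19>>2=4, tig=19&3=3
[3]=>row 4+8=12  col 3·2+1+0=7

12,7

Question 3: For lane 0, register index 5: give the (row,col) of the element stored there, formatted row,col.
0,9

0: grp=0,tig=0
[5] (0+0,0*2+1+8) = (0,9)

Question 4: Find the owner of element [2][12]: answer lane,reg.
r=2→G=2,rhi=0  c=12→chi=1,T=2,p=0
L=2*4+2=10  i=1*4+0*2+0=4

10,4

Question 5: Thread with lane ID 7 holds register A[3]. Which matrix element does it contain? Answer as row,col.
L=7→G=7>>2=1, T=7&3=3
[3]→row 1+8=9  col 3·2+1+0=7

9,7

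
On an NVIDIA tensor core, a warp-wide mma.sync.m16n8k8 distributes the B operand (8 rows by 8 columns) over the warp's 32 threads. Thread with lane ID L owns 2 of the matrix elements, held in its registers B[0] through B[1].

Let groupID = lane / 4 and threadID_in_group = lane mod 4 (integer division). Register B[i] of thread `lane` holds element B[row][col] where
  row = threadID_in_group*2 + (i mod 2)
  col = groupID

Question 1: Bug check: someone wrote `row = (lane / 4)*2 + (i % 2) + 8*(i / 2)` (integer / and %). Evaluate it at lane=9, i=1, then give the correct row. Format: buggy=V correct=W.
buggy=5 correct=3

`(lane / 4)*2 + (i % 2) + 8*(i / 2)`[9,1]->5
lane 9->9/4=2, 9 mod 4=1
i=1  r:2·1+1->3  c:2
row: 5 vs 3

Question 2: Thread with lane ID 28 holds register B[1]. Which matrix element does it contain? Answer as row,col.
1,7

lane 28=>28/4=7, 28 mod 4=0
i=1  r:2·0+1=>1  c:7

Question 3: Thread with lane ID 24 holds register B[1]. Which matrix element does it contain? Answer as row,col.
lane 24=>24/4=6, 24 mod 4=0
i=1  r:2·0+1=>1  c:6

1,6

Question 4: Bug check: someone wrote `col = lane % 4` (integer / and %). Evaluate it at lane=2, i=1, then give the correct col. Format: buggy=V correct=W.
buggy=2 correct=0

`lane % 4`[2,1]⇒2
L=2⇒gr=2>>2=0, th=2&3=2
[1]⇒row 2·2+1=5  col gr=0
col: 2 vs 0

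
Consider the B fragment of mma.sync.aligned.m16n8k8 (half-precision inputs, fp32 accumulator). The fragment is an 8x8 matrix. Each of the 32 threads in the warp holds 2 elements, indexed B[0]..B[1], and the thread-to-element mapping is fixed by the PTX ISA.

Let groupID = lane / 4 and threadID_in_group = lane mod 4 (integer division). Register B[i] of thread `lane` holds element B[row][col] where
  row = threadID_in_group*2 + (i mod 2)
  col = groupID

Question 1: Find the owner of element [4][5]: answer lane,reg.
c=5→G=5  r=4→T=2,p=0
L=5*4+2=22  i=0=0

22,0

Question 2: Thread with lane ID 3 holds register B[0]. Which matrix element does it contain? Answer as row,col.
lane 3→3/4=0, 3 mod 4=3
i=0  r:2·3+0→6  c:0

6,0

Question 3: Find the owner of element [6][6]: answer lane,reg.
c=6→G=6  r=6→T=3,p=0
L=6*4+3=27  i=0=0

27,0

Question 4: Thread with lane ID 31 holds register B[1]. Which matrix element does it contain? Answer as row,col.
7,7

lane 31: grp=7 (31/4), tig=3 (31%4)
i=1: r=3*2+1=7, c=grp=7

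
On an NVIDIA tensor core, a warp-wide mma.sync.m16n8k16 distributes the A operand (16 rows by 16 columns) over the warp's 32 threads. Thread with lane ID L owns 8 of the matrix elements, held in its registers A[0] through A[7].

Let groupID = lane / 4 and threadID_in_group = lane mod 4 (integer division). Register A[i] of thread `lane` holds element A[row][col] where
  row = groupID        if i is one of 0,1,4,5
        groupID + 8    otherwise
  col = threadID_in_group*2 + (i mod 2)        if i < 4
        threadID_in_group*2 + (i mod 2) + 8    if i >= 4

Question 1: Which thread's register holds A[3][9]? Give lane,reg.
r=3→G=3,rhi=0  c=9→chi=1,T=0,p=1
L=3*4+0=12  i=1*4+0*2+1=5

12,5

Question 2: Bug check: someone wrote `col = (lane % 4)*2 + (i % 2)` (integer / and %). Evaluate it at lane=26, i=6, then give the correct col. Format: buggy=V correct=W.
`(lane % 4)*2 + (i % 2)`[26,6]→4
26: G=6,T=2
[6] (6+8,2*2+0+8) = (14,12)
col: 4 vs 12

buggy=4 correct=12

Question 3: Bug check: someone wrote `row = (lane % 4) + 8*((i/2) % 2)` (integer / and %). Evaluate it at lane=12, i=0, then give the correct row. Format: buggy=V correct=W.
`(lane % 4) + 8*((i/2) % 2)`[12,0]=>0
L=12=>grp=12>>2=3, tig=12&3=0
[0]=>row 3+0=3  col 0·2+0+0=0
row: 0 vs 3

buggy=0 correct=3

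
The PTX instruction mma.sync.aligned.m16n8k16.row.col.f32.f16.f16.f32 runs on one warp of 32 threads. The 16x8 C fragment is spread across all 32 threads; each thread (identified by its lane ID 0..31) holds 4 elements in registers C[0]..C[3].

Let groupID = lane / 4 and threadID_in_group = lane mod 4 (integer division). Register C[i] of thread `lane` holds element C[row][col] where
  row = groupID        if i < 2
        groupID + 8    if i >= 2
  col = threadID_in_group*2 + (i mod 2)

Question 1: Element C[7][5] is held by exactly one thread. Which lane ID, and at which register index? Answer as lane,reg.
r=7->g=7,rb=0  c=5->t=2,b0=1
L=7*4+2=30  i=0*2+1=1

30,1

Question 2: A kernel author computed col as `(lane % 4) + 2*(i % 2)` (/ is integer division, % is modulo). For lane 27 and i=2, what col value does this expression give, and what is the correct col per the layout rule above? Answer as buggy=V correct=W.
`(lane % 4) + 2*(i % 2)`[27,2]->3
lane 27: g=6 (27/4), t=3 (27%4)
i=2: r=6+8=14, c=3*2+0=6
col: 3 vs 6

buggy=3 correct=6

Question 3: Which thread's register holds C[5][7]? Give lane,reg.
r=5->g=5,rb=0  c=7->t=3,b0=1
L=5*4+3=23  i=0*2+1=1

23,1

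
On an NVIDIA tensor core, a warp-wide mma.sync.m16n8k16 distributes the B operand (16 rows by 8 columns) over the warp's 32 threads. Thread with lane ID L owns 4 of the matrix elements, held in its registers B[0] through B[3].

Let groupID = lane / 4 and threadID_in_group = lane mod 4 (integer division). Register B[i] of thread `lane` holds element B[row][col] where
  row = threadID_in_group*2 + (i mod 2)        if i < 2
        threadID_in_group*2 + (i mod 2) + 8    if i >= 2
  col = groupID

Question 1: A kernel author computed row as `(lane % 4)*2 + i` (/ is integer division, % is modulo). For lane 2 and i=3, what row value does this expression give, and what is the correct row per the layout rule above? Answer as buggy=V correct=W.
buggy=7 correct=13

`(lane % 4)*2 + i`[2,3]=>7
lane 2: grp=0 (2/4), tig=2 (2%4)
i=3: r=2*2+1+8=13, c=grp=0
row: 7 vs 13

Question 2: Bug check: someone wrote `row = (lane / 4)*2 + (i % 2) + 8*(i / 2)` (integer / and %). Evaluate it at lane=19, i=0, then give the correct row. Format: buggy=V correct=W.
buggy=8 correct=6

`(lane / 4)*2 + (i % 2) + 8*(i / 2)`[19,0]->8
lane 19->19/4=4, 19 mod 4=3
i=0  r:2·3+0+0->6  c:4
row: 8 vs 6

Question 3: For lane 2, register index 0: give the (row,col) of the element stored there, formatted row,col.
2: gid=0,tid=2
[0] (2*2+0+0,0) = (4,0)

4,0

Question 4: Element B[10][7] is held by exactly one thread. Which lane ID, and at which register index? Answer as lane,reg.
c: 7->gid=7  r: 10->r8=1,tid=1,i&1=0
L=7*4+1=29  i=1*2+0=2

29,2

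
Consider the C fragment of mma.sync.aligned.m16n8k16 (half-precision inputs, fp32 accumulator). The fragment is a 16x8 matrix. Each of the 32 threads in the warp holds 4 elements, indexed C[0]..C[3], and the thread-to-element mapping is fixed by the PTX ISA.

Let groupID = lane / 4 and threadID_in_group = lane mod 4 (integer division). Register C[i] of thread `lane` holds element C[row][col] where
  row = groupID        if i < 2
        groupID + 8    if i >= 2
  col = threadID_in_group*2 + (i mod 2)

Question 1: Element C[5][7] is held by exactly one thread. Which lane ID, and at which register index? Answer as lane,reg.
r=5->g=5,rb=0  c=7->t=3,b0=1
L=5*4+3=23  i=0*2+1=1

23,1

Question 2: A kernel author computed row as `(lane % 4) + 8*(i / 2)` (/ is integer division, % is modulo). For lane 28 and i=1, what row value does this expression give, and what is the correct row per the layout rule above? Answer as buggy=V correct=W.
`(lane % 4) + 8*(i / 2)`[28,1]=>0
lane 28: grp=7 (28/4), tig=0 (28%4)
i=1: r=7+0=7, c=0*2+1=1
row: 0 vs 7

buggy=0 correct=7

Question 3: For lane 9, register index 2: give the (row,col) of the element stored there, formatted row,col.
lane 9: grp=2 (9/4), tig=1 (9%4)
i=2: r=2+8=10, c=1*2+0=2

10,2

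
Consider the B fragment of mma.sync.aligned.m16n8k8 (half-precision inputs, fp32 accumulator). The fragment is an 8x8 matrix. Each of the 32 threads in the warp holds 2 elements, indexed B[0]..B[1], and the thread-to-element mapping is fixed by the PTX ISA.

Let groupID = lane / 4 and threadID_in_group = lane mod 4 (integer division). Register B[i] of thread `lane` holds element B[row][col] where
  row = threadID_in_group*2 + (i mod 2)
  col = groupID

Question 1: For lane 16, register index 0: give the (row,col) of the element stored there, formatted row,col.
0,4

16: g=4,t=0
[0] (0*2+0,4) = (0,4)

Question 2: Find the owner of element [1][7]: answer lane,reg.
c: 7->gid=7  r: 1->tid=0,i&1=1
L=7*4+0=28  i=1=1

28,1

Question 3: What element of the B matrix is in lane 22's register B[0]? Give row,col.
4,5

L=22→G=22>>2=5, T=22&3=2
[0]→row 2·2+0=4  col G=5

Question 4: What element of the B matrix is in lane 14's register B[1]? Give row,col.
14: gr=3,th=2
[1] (2*2+1,3) = (5,3)

5,3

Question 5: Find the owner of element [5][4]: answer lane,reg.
c=4→G=4  r=5→T=2,p=1
L=4*4+2=18  i=1=1

18,1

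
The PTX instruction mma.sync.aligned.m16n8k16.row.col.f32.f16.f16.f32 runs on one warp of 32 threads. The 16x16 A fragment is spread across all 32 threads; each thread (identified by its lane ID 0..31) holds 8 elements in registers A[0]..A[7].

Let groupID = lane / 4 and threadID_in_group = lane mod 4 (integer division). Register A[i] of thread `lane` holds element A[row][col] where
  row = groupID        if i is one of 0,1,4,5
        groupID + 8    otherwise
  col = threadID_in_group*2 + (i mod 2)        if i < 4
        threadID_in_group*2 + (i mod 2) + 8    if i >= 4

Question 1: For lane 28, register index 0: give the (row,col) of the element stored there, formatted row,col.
7,0

28: gid=7,tid=0
[0] (7+0,0*2+0+0) = (7,0)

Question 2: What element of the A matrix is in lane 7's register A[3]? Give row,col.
9,7

L=7->gid=7>>2=1, tid=7&3=3
[3]->row 1+8=9  col 3·2+1+0=7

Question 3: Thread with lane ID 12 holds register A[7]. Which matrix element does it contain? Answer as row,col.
11,9

lane 12=>12/4=3, 12 mod 4=0
i=7  r:3+8=>11  c:2·0+1+8=>9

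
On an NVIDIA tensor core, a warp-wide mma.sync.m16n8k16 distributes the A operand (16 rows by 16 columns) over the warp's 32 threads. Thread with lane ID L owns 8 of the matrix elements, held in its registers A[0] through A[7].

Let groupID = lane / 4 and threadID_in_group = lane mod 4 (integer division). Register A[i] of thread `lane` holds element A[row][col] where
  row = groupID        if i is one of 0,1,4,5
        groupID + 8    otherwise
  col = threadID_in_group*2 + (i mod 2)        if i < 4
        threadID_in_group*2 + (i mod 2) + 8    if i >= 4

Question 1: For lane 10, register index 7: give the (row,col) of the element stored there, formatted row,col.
lane 10=>10/4=2, 10 mod 4=2
i=7  r:2+8=>10  c:2·2+1+8=>13

10,13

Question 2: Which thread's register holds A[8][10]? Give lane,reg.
r=8→G=0,rhi=1  c=10→chi=1,T=1,p=0
L=0*4+1=1  i=1*4+1*2+0=6

1,6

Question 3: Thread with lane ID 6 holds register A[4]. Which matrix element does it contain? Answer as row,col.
6: G=1,T=2
[4] (1+0,2*2+0+8) = (1,12)

1,12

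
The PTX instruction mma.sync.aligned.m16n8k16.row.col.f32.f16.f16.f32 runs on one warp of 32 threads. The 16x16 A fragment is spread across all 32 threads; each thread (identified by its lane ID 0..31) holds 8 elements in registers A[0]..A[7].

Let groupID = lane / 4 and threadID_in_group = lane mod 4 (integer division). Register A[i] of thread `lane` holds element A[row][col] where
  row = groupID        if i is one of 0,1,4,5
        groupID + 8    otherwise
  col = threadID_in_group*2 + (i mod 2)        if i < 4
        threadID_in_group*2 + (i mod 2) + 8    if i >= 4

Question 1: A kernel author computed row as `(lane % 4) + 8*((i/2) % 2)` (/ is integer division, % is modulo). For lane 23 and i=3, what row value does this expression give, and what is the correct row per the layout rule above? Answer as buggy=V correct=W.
buggy=11 correct=13

`(lane % 4) + 8*((i/2) % 2)`[23,3]⇒11
23: gr=5,th=3
[3] (5+8,3*2+1+0) = (13,7)
row: 11 vs 13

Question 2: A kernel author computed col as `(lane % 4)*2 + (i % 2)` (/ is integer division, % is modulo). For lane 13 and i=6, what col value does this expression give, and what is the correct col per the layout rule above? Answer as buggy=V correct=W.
`(lane % 4)*2 + (i % 2)`[13,6]->2
lane 13: g=3 (13/4), t=1 (13%4)
i=6: r=3+8=11, c=1*2+0+8=10
col: 2 vs 10

buggy=2 correct=10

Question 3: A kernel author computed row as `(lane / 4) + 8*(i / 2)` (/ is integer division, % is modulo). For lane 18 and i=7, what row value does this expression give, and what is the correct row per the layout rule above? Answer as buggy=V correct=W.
`(lane / 4) + 8*(i / 2)`[18,7]->28
lane 18->18/4=4, 18 mod 4=2
i=7  r:4+8->12  c:2·2+1+8->13
row: 28 vs 12

buggy=28 correct=12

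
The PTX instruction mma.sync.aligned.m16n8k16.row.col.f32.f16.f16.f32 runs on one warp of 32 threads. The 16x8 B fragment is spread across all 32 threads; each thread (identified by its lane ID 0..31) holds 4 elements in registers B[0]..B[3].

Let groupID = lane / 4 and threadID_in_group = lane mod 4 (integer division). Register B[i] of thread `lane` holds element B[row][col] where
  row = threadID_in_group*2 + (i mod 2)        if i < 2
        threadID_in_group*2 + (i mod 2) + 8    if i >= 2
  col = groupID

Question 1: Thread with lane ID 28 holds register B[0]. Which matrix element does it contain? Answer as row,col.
0,7

lane 28=>28/4=7, 28 mod 4=0
i=0  r:2·0+0+0=>0  c:7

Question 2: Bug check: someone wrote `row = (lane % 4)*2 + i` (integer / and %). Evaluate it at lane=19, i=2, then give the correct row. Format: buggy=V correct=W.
buggy=8 correct=14

`(lane % 4)*2 + i`[19,2]->8
19: g=4,t=3
[2] (3*2+0+8,4) = (14,4)
row: 8 vs 14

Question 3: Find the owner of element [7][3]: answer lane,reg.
c=3→G=3  r=7→rhi=0,T=3,p=1
L=3*4+3=15  i=0*2+1=1

15,1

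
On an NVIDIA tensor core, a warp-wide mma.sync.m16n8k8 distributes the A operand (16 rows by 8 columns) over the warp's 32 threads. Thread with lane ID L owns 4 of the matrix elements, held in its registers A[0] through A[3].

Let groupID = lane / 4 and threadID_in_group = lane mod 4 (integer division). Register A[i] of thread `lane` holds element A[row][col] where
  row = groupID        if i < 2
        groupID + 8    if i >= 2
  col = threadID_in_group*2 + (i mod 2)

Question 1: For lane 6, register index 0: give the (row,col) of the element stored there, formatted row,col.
lane 6: grp=1 (6/4), tig=2 (6%4)
i=0: r=1+0=1, c=2*2+0=4

1,4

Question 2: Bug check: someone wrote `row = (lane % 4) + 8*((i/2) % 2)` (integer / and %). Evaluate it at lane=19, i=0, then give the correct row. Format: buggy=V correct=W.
buggy=3 correct=4

`(lane % 4) + 8*((i/2) % 2)`[19,0]->3
lane 19: g=4 (19/4), t=3 (19%4)
i=0: r=4+0=4, c=3*2+0=6
row: 3 vs 4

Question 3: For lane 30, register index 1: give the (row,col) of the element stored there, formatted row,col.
lane 30->30/4=7, 30 mod 4=2
i=1  r:7+0->7  c:2·2+1->5

7,5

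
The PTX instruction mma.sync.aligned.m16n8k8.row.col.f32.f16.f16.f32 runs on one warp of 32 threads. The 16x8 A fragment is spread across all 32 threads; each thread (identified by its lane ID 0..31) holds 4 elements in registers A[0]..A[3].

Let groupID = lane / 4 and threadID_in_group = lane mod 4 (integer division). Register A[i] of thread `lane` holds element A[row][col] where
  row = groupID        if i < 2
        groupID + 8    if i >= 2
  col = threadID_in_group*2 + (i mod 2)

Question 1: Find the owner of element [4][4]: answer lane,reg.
18,0

r=4⇒gr=4,Rb=0  c=4⇒th=2,odd=0
L=4*4+2=18  i=0*2+0=0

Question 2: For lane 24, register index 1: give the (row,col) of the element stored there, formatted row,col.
lane 24->24/4=6, 24 mod 4=0
i=1  r:6+0->6  c:2·0+1->1

6,1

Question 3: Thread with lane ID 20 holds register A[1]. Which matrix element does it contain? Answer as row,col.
5,1

L=20=>grp=20>>2=5, tig=20&3=0
[1]=>row 5+0=5  col 0·2+1=1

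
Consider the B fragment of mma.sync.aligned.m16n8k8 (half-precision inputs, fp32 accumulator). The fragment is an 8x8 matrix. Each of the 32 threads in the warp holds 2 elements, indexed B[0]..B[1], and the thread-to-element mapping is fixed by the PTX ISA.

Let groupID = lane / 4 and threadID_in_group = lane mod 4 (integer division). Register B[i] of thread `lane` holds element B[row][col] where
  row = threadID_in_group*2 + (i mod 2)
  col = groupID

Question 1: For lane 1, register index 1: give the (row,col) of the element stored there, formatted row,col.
3,0

lane 1->1/4=0, 1 mod 4=1
i=1  r:2·1+1->3  c:0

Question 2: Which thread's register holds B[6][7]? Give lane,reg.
c: 7->gid=7  r: 6->tid=3,i&1=0
L=7*4+3=31  i=0=0

31,0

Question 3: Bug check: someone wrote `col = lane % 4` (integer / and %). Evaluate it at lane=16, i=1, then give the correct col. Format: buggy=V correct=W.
`lane % 4`[16,1]->0
lane 16->16/4=4, 16 mod 4=0
i=1  r:2·0+1->1  c:4
col: 0 vs 4

buggy=0 correct=4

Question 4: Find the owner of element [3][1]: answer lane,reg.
c=1→G=1  r=3→T=1,p=1
L=1*4+1=5  i=1=1

5,1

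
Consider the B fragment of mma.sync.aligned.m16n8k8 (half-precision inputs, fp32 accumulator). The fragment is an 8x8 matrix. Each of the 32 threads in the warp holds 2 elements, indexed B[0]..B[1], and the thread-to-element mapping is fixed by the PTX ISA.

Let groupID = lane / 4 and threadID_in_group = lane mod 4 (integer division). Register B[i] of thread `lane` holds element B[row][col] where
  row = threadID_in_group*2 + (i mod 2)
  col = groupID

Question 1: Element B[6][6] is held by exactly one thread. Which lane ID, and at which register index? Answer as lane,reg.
c=6→G=6  r=6→T=3,p=0
L=6*4+3=27  i=0=0

27,0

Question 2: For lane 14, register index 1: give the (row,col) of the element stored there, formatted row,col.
lane 14: gid=3 (14/4), tid=2 (14%4)
i=1: r=2*2+1=5, c=gid=3

5,3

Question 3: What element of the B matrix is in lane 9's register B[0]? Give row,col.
lane 9=>9/4=2, 9 mod 4=1
i=0  r:2·1+0=>2  c:2

2,2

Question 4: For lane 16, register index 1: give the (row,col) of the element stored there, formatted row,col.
1,4

lane 16: gid=4 (16/4), tid=0 (16%4)
i=1: r=0*2+1=1, c=gid=4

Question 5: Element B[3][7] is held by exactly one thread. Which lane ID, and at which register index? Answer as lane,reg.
c=7⇒gr=7  r=3⇒th=1,odd=1
L=7*4+1=29  i=1=1

29,1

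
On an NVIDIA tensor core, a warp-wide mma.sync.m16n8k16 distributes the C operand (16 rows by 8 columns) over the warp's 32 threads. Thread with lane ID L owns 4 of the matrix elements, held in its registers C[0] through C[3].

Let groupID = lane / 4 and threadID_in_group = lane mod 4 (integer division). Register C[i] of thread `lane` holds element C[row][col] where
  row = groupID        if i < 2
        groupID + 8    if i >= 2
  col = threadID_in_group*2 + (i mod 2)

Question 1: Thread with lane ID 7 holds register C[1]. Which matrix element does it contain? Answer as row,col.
1,7

lane 7=>7/4=1, 7 mod 4=3
i=1  r:1+0=>1  c:2·3+1=>7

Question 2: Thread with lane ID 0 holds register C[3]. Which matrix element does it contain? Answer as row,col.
lane 0: grp=0 (0/4), tig=0 (0%4)
i=3: r=0+8=8, c=0*2+1=1

8,1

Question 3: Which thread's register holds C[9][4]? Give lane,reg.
r:9=>grp=1,rB=1  c:4=>tig=2,lo=0
L=1*4+2=6  i=1*2+0=2

6,2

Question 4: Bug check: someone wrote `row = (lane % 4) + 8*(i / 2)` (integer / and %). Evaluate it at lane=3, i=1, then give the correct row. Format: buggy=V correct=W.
`(lane % 4) + 8*(i / 2)`[3,1]→3
3: G=0,T=3
[1] (0+0,3*2+1) = (0,7)
row: 3 vs 0

buggy=3 correct=0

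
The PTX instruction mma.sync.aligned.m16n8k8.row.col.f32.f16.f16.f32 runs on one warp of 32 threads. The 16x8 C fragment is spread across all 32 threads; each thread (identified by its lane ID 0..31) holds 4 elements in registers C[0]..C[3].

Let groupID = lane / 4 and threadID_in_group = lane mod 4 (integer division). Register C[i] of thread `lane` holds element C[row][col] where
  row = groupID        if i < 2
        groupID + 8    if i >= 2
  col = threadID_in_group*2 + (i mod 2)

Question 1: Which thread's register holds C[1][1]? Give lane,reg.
4,1

r:1=>grp=1,rB=0  c:1=>tig=0,lo=1
L=1*4+0=4  i=0*2+1=1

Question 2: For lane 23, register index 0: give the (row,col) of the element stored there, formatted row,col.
5,6

lane 23->23/4=5, 23 mod 4=3
i=0  r:5+0->5  c:2·3+0->6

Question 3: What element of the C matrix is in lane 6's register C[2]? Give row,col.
9,4

L=6⇒gr=6>>2=1, th=6&3=2
[2]⇒row 1+8=9  col 2·2+0=4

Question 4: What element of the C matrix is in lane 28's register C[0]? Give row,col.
28: gr=7,th=0
[0] (7+0,0*2+0) = (7,0)

7,0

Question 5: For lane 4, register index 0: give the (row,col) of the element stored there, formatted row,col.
1,0

4: grp=1,tig=0
[0] (1+0,0*2+0) = (1,0)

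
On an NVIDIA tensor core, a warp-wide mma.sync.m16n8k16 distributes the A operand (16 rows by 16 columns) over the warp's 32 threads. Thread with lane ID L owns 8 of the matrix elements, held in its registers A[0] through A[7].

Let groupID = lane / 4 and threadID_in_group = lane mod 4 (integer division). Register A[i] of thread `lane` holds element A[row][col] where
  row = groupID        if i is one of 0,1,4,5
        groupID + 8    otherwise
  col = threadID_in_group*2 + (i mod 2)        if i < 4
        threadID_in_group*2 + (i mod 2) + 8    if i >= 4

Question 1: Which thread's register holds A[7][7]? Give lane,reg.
31,1

r=7⇒gr=7,Rb=0  c=7⇒Cb=0,th=3,odd=1
L=7*4+3=31  i=0*4+0*2+1=1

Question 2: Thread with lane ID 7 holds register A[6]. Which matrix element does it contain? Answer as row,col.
7: g=1,t=3
[6] (1+8,3*2+0+8) = (9,14)

9,14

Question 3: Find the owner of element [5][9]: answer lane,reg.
r=5->g=5,rb=0  c=9->cb=1,t=0,b0=1
L=5*4+0=20  i=1*4+0*2+1=5

20,5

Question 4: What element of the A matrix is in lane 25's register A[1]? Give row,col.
6,3

25: g=6,t=1
[1] (6+0,1*2+1+0) = (6,3)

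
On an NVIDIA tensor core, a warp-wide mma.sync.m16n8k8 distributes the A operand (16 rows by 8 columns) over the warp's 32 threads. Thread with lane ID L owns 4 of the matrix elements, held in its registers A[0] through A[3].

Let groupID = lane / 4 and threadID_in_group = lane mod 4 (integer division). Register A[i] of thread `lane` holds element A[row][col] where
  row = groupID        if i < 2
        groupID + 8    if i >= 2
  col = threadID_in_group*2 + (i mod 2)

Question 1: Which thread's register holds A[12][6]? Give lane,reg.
r=12->g=4,rb=1  c=6->t=3,b0=0
L=4*4+3=19  i=1*2+0=2

19,2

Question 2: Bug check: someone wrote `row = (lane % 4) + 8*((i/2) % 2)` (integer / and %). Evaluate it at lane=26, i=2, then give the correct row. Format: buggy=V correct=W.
buggy=10 correct=14

`(lane % 4) + 8*((i/2) % 2)`[26,2]→10
lane 26→26/4=6, 26 mod 4=2
i=2  r:6+8→14  c:2·2+0→4
row: 10 vs 14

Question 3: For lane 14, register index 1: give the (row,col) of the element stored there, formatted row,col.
lane 14: gr=3 (14/4), th=2 (14%4)
i=1: r=3+0=3, c=2*2+1=5

3,5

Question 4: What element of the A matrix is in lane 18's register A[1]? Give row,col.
4,5

lane 18->18/4=4, 18 mod 4=2
i=1  r:4+0->4  c:2·2+1->5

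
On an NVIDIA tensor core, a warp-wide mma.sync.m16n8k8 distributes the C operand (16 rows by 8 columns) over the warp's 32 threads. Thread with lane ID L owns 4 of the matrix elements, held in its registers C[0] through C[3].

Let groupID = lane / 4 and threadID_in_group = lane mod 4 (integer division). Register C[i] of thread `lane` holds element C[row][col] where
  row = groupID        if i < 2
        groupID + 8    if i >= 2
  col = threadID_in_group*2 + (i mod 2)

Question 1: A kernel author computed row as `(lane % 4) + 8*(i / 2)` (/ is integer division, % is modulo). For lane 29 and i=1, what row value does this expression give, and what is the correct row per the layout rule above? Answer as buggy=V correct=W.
`(lane % 4) + 8*(i / 2)`[29,1]→1
L=29→G=29>>2=7, T=29&3=1
[1]→row 7+0=7  col 1·2+1=3
row: 1 vs 7

buggy=1 correct=7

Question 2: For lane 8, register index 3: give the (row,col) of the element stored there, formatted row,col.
10,1

lane 8: G=2 (8/4), T=0 (8%4)
i=3: r=2+8=10, c=0*2+1=1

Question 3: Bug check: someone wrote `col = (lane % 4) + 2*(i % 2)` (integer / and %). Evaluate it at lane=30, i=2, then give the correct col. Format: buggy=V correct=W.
buggy=2 correct=4

`(lane % 4) + 2*(i % 2)`[30,2]->2
lane 30->30/4=7, 30 mod 4=2
i=2  r:7+8->15  c:2·2+0->4
col: 2 vs 4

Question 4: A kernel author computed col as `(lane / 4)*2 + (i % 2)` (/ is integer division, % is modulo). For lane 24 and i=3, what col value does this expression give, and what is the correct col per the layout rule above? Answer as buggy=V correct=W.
buggy=13 correct=1

`(lane / 4)*2 + (i % 2)`[24,3]=>13
L=24=>grp=24>>2=6, tig=24&3=0
[3]=>row 6+8=14  col 0·2+1=1
col: 13 vs 1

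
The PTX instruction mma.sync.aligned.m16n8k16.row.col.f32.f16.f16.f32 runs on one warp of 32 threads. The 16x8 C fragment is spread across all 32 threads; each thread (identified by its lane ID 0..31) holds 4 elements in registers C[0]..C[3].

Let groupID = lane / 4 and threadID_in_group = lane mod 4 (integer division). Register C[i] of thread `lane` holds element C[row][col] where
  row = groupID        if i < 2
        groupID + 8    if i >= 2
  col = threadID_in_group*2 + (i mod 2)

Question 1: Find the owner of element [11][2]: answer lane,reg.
r=11⇒gr=3,Rb=1  c=2⇒th=1,odd=0
L=3*4+1=13  i=1*2+0=2

13,2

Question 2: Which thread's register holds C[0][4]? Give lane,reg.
r=0->g=0,rb=0  c=4->t=2,b0=0
L=0*4+2=2  i=0*2+0=0

2,0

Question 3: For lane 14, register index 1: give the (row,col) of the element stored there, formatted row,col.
L=14=>grp=14>>2=3, tig=14&3=2
[1]=>row 3+0=3  col 2·2+1=5

3,5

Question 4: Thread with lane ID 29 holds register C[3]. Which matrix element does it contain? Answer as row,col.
15,3

29: gid=7,tid=1
[3] (7+8,1*2+1) = (15,3)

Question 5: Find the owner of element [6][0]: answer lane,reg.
r=6->g=6,rb=0  c=0->t=0,b0=0
L=6*4+0=24  i=0*2+0=0

24,0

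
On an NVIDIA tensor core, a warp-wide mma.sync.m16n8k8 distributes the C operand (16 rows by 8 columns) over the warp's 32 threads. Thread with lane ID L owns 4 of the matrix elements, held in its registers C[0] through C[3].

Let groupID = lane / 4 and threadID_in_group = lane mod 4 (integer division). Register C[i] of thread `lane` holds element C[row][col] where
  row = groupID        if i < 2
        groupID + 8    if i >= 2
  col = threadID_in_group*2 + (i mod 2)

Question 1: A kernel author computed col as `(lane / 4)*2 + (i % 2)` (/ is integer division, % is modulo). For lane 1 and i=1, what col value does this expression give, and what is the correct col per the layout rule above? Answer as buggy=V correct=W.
buggy=1 correct=3

`(lane / 4)*2 + (i % 2)`[1,1]->1
lane 1->1/4=0, 1 mod 4=1
i=1  r:0+0->0  c:2·1+1->3
col: 1 vs 3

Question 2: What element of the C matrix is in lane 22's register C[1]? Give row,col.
lane 22->22/4=5, 22 mod 4=2
i=1  r:5+0->5  c:2·2+1->5

5,5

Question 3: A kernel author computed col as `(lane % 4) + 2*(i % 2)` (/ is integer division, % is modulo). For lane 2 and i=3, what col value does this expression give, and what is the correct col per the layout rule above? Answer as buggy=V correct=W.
buggy=4 correct=5

`(lane % 4) + 2*(i % 2)`[2,3]=>4
L=2=>grp=2>>2=0, tig=2&3=2
[3]=>row 0+8=8  col 2·2+1=5
col: 4 vs 5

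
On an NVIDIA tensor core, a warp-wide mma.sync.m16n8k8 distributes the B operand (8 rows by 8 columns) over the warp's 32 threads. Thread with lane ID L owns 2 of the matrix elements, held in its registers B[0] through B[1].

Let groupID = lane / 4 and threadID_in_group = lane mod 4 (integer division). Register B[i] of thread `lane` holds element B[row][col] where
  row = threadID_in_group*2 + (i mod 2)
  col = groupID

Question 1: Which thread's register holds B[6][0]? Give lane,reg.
3,0

c=0⇒gr=0  r=6⇒th=3,odd=0
L=0*4+3=3  i=0=0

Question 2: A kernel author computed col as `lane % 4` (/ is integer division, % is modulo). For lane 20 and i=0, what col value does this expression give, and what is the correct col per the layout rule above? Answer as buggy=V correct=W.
buggy=0 correct=5

`lane % 4`[20,0]->0
lane 20->20/4=5, 20 mod 4=0
i=0  r:2·0+0->0  c:5
col: 0 vs 5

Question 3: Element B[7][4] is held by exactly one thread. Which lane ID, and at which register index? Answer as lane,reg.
c: 4->gid=4  r: 7->tid=3,i&1=1
L=4*4+3=19  i=1=1

19,1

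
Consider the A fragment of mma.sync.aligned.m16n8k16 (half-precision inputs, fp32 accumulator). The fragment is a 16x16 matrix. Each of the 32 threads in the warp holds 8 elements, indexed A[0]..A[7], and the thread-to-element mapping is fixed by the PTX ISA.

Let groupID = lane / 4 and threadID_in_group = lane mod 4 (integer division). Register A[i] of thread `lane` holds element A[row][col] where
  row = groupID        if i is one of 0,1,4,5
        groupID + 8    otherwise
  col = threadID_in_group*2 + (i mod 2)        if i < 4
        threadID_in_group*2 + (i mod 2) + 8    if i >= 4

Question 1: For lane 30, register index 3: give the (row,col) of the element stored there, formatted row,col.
15,5

30: gid=7,tid=2
[3] (7+8,2*2+1+0) = (15,5)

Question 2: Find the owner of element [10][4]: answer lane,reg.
r:10=>grp=2,rB=1  c:4=>cB=0,tig=2,lo=0
L=2*4+2=10  i=0*4+1*2+0=2

10,2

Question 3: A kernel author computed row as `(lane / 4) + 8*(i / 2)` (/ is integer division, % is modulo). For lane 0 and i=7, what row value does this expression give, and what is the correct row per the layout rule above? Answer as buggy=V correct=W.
`(lane / 4) + 8*(i / 2)`[0,7]->24
L=0->g=0>>2=0, t=0&3=0
[7]->row 0+8=8  col 0·2+1+8=9
row: 24 vs 8

buggy=24 correct=8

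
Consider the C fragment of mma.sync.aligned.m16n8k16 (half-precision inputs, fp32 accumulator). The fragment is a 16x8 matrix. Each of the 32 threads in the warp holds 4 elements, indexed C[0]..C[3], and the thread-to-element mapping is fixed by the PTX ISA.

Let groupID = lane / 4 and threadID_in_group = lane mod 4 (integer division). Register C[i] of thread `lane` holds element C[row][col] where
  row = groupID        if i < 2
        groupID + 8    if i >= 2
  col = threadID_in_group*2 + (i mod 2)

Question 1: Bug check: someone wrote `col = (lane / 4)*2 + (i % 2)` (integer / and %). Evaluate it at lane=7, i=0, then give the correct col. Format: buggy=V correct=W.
`(lane / 4)*2 + (i % 2)`[7,0]→2
lane 7: G=1 (7/4), T=3 (7%4)
i=0: r=1+0=1, c=3*2+0=6
col: 2 vs 6

buggy=2 correct=6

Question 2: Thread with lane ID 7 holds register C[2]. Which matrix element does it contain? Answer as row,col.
9,6

lane 7: G=1 (7/4), T=3 (7%4)
i=2: r=1+8=9, c=3*2+0=6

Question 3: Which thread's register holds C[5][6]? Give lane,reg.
r=5→G=5,rhi=0  c=6→T=3,p=0
L=5*4+3=23  i=0*2+0=0

23,0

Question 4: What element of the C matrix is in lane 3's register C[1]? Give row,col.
L=3->g=3>>2=0, t=3&3=3
[1]->row 0+0=0  col 3·2+1=7

0,7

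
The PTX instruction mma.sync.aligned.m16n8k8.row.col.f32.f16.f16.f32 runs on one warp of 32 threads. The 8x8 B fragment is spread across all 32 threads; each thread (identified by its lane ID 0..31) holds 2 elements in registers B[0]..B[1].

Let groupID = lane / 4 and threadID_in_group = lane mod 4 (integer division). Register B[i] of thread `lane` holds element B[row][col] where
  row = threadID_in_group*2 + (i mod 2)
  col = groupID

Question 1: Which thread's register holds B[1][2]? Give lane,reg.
8,1

c:2=>grp=2  r:1=>tig=0,lo=1
L=2*4+0=8  i=1=1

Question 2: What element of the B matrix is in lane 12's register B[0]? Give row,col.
0,3

lane 12→12/4=3, 12 mod 4=0
i=0  r:2·0+0→0  c:3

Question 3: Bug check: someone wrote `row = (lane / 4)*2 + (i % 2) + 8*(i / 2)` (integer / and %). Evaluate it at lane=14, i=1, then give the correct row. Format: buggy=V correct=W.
buggy=7 correct=5

`(lane / 4)*2 + (i % 2) + 8*(i / 2)`[14,1]->7
lane 14->14/4=3, 14 mod 4=2
i=1  r:2·2+1->5  c:3
row: 7 vs 5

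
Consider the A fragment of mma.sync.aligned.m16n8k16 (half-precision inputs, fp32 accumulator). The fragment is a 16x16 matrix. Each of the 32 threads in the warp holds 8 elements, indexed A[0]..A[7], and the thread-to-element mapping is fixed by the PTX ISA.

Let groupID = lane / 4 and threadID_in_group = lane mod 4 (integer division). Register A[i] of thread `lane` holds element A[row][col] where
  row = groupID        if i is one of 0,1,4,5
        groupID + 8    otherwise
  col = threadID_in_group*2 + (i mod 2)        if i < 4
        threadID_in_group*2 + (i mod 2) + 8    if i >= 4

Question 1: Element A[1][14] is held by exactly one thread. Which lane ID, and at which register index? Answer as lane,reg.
7,4

r: 1->gid=1,r8=0  c: 14->c8=1,tid=3,i&1=0
L=1*4+3=7  i=1*4+0*2+0=4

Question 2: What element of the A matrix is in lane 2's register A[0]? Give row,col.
L=2=>grp=2>>2=0, tig=2&3=2
[0]=>row 0+0=0  col 2·2+0+0=4

0,4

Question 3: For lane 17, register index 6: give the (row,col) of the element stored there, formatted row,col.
12,10

L=17⇒gr=17>>2=4, th=17&3=1
[6]⇒row 4+8=12  col 1·2+0+8=10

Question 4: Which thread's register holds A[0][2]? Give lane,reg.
r:0=>grp=0,rB=0  c:2=>cB=0,tig=1,lo=0
L=0*4+1=1  i=0*4+0*2+0=0

1,0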